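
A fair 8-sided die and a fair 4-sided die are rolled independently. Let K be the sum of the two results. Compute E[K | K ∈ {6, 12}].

P(K ∈ {6, 12}) = 5/32.
Σ over the event: 6·1/8 + 12·1/32 = 9/8.
E[K | K ∈ {6, 12}] = (9/8) / (5/32) = 36/5.

36/5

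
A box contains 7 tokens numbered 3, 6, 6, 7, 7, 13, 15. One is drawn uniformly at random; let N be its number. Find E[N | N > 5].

P(N > 5) = 6/7.
Σ over the event: 6·2/7 + 7·2/7 + 13·1/7 + 15·1/7 = 54/7.
E[N | N > 5] = (54/7) / (6/7) = 9.

9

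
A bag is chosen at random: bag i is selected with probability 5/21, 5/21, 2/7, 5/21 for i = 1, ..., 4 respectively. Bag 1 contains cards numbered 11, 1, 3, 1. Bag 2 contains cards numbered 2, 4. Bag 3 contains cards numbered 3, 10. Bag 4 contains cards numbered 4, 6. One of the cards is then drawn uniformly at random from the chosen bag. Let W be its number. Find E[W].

E[W | bag 1] = (11+1+3+1)/4 = 4.
E[W | bag 2] = (2+4)/2 = 3.
E[W | bag 3] = (3+10)/2 = 13/2.
E[W | bag 4] = (4+6)/2 = 5.
E[W] = (5/21)·(4) + (5/21)·(3) + (2/7)·(13/2) + (5/21)·(5) = 33/7.

33/7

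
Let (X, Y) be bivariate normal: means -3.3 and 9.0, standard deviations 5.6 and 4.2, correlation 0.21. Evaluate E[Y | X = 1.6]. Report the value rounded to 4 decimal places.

For a bivariate normal, E[Y | X=x] = μ_Y + ρ·(σ_Y/σ_X)·(x − μ_X).
E[Y | X=1.6] = 9.0 + (0.21)·(4.2/5.6)·(1.6 − (-3.3)) = 9.0 + (0.1575)·(4.9) = 9.7718.

9.7718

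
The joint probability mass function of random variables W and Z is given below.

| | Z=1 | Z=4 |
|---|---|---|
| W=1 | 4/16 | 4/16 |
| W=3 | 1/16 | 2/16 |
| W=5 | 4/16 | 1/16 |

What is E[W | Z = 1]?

P(Z = 1) = 9/16.
Σ W·P over the event = 1·(4/16) + 3·(1/16) + 5·(4/16) = 27/16.
E[W | Z = 1] = (27/16) / (9/16) = 3.

3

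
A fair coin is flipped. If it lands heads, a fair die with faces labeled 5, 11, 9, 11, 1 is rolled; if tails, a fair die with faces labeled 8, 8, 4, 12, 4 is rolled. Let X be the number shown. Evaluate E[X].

73/10

E[X | heads] = (5+11+9+11+1)/5 = 37/5.
E[X | tails] = (8+8+4+12+4)/5 = 36/5.
E[X] = (1/2)·(37/5) + (1/2)·(36/5) = 73/10.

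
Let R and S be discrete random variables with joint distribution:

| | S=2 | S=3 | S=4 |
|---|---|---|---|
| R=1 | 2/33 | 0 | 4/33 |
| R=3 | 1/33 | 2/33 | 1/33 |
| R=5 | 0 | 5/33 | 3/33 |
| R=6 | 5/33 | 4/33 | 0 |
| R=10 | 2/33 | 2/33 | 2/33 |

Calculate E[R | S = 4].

P(S = 4) = 10/33.
Σ R·P over the event = 1·(4/33) + 3·(1/33) + 5·(3/33) + 10·(2/33) = 14/11.
E[R | S = 4] = (14/11) / (10/33) = 21/5.

21/5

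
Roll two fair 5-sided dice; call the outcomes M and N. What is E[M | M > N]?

4

Outcomes with M > N: (2,1), (3,1), (3,2), (4,1), (4,2), (4,3), (5,1), (5,2), (5,3), (5,4), each with probability 1/25.
E[M | M > N] = (2 + 3 + 3 + 4 + 4 + 4 + 5 + 5 + 5 + 5) / 10 = 4.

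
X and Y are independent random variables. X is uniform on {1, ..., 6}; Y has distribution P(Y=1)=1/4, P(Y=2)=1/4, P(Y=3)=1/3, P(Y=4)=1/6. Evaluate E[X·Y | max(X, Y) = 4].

82/9

P(max(X, Y) = 4) = 1/4.
Summing XY·P(x,y) over outcomes with max(X, Y) = 4 gives 41/18.
E[X·Y | max(X, Y) = 4] = (41/18) / (1/4) = 82/9.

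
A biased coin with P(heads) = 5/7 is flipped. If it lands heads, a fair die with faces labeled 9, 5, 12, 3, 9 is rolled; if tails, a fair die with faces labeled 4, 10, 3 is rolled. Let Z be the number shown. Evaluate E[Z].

148/21

E[Z | heads] = (9+5+12+3+9)/5 = 38/5.
E[Z | tails] = (4+10+3)/3 = 17/3.
E[Z] = (5/7)·(38/5) + (2/7)·(17/3) = 148/21.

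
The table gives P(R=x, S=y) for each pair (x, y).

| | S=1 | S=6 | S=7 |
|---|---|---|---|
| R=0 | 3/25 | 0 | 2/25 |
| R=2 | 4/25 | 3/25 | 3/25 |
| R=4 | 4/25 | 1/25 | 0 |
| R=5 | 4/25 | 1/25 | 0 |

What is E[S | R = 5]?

P(R = 5) = 1/5.
Σ S·P over the event = 1·(4/25) + 6·(1/25) = 2/5.
E[S | R = 5] = (2/5) / (1/5) = 2.

2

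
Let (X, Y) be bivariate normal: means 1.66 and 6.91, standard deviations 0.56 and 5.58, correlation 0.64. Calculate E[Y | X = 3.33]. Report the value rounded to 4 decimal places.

17.5598

For a bivariate normal, E[Y | X=x] = μ_Y + ρ·(σ_Y/σ_X)·(x − μ_X).
E[Y | X=3.33] = 6.91 + (0.64)·(5.58/0.56)·(3.33 − (1.66)) = 6.91 + (6.3771)·(1.67) = 17.5598.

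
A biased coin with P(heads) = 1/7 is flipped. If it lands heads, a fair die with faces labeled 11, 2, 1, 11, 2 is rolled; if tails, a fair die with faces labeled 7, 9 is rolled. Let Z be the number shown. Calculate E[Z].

E[Z | heads] = (11+2+1+11+2)/5 = 27/5.
E[Z | tails] = (7+9)/2 = 8.
By the law of total expectation,
E[Z] = (1/7)·(27/5) + (6/7)·(8) = 267/35.

267/35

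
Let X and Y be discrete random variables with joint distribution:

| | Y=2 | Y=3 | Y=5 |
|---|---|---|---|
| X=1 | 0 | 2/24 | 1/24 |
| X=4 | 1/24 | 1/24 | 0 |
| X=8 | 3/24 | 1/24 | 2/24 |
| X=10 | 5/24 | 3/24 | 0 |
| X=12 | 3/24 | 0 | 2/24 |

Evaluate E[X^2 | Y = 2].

95

P(Y = 2) = 1/2.
Summing X^2·P(X=x,Y=y) over the conditioning event gives 95/2.
E[X^2 | Y = 2] = (95/2) / (1/2) = 95.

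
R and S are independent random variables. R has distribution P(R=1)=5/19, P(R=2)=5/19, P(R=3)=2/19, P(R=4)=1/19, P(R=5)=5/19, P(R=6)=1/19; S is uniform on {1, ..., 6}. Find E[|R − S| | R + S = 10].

4/7

P(R + S = 10) = 7/114.
Summing |R−S|·P(x,y) over outcomes with R + S = 10 gives 2/57.
E[|R − S| | R + S = 10] = (2/57) / (7/114) = 4/7.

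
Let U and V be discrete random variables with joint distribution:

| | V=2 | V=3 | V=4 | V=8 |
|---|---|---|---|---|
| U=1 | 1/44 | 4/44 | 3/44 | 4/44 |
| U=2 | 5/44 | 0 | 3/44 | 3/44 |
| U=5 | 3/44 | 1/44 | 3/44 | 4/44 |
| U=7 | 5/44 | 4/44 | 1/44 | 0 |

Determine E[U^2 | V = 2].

341/14

P(V = 2) = 7/22.
Σ U^2·P over the event = 1·(1/44) + 4·(5/44) + 25·(3/44) + 49·(5/44) = 31/4.
E[U^2 | V = 2] = (31/4) / (7/22) = 341/14.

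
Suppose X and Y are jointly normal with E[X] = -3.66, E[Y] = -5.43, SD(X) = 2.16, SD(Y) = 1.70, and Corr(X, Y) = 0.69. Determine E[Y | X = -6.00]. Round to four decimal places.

-6.7008

For a bivariate normal, E[Y | X=x] = μ_Y + ρ·(σ_Y/σ_X)·(x − μ_X).
E[Y | X=-6.00] = -5.43 + (0.69)·(1.70/2.16)·(-6.00 − (-3.66)) = -5.43 + (0.54306)·(-2.34) = -6.7008.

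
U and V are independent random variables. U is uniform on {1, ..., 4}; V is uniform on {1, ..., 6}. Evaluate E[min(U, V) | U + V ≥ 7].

Outcomes with U + V ≥ 7: (1,6), (2,5), (2,6), (3,4), (3,5), (3,6), (4,3), (4,4), (4,5), (4,6), each with probability 1/24.
E[min(U, V) | U + V ≥ 7] = (1 + 2 + 2 + 3 + 3 + 3 + 3 + 4 + 4 + 4) / 10 = 29/10.

29/10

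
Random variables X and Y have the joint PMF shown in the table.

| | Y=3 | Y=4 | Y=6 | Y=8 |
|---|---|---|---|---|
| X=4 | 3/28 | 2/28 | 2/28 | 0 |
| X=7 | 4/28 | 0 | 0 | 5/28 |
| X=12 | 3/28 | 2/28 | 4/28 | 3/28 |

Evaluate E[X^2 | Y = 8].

677/8

P(Y = 8) = 2/7.
Σ X^2·P over the event = 49·(5/28) + 144·(3/28) = 677/28.
E[X^2 | Y = 8] = (677/28) / (2/7) = 677/8.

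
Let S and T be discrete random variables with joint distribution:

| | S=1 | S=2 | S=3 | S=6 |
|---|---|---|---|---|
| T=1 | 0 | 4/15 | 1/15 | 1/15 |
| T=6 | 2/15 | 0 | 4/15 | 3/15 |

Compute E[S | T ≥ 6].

32/9

P(T ≥ 6) = 3/5.
Σ S·P over the event = 1·(2/15) + 3·(4/15) + 6·(3/15) = 32/15.
E[S | T ≥ 6] = (32/15) / (3/5) = 32/9.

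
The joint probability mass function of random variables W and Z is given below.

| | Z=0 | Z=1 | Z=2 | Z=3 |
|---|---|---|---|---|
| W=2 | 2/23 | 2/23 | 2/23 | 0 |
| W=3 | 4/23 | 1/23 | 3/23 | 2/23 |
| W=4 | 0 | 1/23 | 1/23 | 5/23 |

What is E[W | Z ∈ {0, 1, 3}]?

53/17

P(Z ∈ {0, 1, 3}) = 17/23.
Σ W·P over the event = 2·(2/23) + 2·(2/23) + 3·(4/23) + 3·(1/23) + 3·(2/23) + 4·(1/23) + 4·(5/23) = 53/23.
E[W | Z ∈ {0, 1, 3}] = (53/23) / (17/23) = 53/17.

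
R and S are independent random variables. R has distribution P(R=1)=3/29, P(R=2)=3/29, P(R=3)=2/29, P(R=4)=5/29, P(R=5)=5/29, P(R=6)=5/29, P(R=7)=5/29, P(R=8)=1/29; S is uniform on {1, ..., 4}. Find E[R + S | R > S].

P(R > S) = 43/58.
Summing (R+S)·P(x,y) over outcomes with R > S gives 669/116.
E[R + S | R > S] = (669/116) / (43/58) = 669/86.

669/86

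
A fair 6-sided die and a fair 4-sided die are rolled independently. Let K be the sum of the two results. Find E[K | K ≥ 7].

P(K ≥ 7) = 5/12.
Σ over the event: 7·1/6 + 8·1/8 + 9·1/12 + 10·1/24 = 10/3.
E[K | K ≥ 7] = (10/3) / (5/12) = 8.

8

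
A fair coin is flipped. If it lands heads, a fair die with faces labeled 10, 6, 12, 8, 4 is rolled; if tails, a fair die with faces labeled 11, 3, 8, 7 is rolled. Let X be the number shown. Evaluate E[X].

E[X | heads] = (10+6+12+8+4)/5 = 8.
E[X | tails] = (11+3+8+7)/4 = 29/4.
E[X] = (1/2)·(8) + (1/2)·(29/4) = 61/8.

61/8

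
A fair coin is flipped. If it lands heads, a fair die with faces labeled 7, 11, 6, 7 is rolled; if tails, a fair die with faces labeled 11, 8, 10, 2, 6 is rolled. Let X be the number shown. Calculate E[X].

E[X | heads] = (7+11+6+7)/4 = 31/4.
E[X | tails] = (11+8+10+2+6)/5 = 37/5.
By the law of total expectation,
E[X] = (1/2)·(31/4) + (1/2)·(37/5) = 303/40.

303/40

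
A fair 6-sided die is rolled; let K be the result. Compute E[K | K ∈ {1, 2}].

P(K ∈ {1, 2}) = 1/3.
Σ over the event: 1·1/6 + 2·1/6 = 1/2.
E[K | K ∈ {1, 2}] = (1/2) / (1/3) = 3/2.

3/2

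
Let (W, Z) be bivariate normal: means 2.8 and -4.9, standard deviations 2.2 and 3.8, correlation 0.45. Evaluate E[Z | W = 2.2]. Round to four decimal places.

-5.3664

E[Z | W=x] = μ_Z + ρ(σ_Z/σ_W)(x − μ_W) for jointly normal variables.
E[Z | W=2.2] = -4.9 + (0.45)·(3.8/2.2)·(2.2 − (2.8)) = -4.9 + (0.77727)·(-0.6) = -5.3664.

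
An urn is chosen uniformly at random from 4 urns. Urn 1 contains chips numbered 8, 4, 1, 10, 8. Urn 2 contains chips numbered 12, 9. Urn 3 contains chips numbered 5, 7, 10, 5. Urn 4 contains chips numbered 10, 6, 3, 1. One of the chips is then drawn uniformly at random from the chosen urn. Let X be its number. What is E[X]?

569/80

E[X | urn 1] = (8+4+1+10+8)/5 = 31/5.
E[X | urn 2] = (12+9)/2 = 21/2.
E[X | urn 3] = (5+7+10+5)/4 = 27/4.
E[X | urn 4] = (10+6+3+1)/4 = 5.
E[X] = (1/4)·(31/5) + (1/4)·(21/2) + (1/4)·(27/4) + (1/4)·(5) = 569/80.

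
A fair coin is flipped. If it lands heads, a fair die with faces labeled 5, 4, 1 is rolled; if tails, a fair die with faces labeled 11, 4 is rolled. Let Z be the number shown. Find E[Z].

E[Z | heads] = (5+4+1)/3 = 10/3.
E[Z | tails] = (11+4)/2 = 15/2.
By the law of total expectation,
E[Z] = (1/2)·(10/3) + (1/2)·(15/2) = 65/12.

65/12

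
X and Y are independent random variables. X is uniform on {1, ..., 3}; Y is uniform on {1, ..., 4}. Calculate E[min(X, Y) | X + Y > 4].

P(X + Y > 4) = 1/2.
Summing min(X,Y)·P(x,y) over outcomes with X + Y > 4 gives 13/12.
E[min(X, Y) | X + Y > 4] = (13/12) / (1/2) = 13/6.

13/6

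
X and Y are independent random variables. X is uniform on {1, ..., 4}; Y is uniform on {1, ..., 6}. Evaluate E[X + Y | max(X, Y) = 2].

Outcomes with max(X, Y) = 2: (1,2), (2,1), (2,2), each with probability 1/24.
E[X + Y | max(X, Y) = 2] = (3 + 3 + 4) / 3 = 10/3.

10/3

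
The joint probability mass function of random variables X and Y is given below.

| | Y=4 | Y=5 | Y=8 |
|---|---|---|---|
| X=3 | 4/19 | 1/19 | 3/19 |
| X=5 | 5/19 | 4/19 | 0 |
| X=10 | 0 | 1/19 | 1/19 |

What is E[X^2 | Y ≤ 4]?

P(Y ≤ 4) = 9/19.
Summing X^2·P(X=x,Y=y) over the conditioning event gives 161/19.
E[X^2 | Y ≤ 4] = (161/19) / (9/19) = 161/9.

161/9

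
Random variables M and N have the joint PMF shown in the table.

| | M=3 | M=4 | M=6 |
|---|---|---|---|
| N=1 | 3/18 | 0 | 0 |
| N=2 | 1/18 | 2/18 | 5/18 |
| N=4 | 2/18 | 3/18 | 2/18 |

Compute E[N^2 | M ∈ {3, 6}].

P(M ∈ {3, 6}) = 13/18.
Summing N^2·P(M=x,N=y) over the conditioning event gives 91/18.
E[N^2 | M ∈ {3, 6}] = (91/18) / (13/18) = 7.

7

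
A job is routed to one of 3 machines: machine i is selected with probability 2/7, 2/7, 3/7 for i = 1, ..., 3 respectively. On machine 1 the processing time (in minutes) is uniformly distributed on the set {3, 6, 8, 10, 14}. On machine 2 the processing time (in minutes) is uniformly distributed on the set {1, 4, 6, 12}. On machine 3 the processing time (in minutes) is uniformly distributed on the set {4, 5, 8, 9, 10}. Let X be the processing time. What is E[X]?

99/14

E[X | machine 1] = (3+6+8+10+14)/5 = 41/5.
E[X | machine 2] = (1+4+6+12)/4 = 23/4.
E[X | machine 3] = (4+5+8+9+10)/5 = 36/5.
By the law of total expectation,
E[X] = (2/7)·(41/5) + (2/7)·(23/4) + (3/7)·(36/5) = 99/14.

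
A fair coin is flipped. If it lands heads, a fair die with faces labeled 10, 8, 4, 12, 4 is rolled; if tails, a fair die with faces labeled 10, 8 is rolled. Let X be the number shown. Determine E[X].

83/10

E[X | heads] = (10+8+4+12+4)/5 = 38/5.
E[X | tails] = (10+8)/2 = 9.
E[X] = (1/2)·(38/5) + (1/2)·(9) = 83/10.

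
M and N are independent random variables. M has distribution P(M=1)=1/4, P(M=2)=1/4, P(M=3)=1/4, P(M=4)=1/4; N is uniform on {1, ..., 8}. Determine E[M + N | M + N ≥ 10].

P(M + N ≥ 10) = 3/16.
Summing (M+N)·P(x,y) over outcomes with M + N ≥ 10 gives 2.
E[M + N | M + N ≥ 10] = (2) / (3/16) = 32/3.

32/3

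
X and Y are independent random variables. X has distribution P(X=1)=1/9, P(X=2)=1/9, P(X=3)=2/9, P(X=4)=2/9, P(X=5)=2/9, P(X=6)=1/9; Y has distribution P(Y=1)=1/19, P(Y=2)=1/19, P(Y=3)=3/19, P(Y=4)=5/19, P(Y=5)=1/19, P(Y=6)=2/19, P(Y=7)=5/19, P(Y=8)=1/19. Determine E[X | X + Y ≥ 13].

23/4

P(X + Y ≥ 13) = 8/171.
Summing X·P(x,y) over outcomes with X + Y ≥ 13 gives 46/171.
E[X | X + Y ≥ 13] = (46/171) / (8/171) = 23/4.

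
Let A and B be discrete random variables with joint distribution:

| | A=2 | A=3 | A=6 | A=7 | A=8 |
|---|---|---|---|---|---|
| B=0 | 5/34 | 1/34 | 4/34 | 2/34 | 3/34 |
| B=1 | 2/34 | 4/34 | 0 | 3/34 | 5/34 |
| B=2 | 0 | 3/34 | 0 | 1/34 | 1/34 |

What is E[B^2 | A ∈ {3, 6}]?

P(A ∈ {3, 6}) = 6/17.
Σ B^2·P over the event = 0·(1/34) + 1·(4/34) + 4·(3/34) + 0·(4/34) = 8/17.
E[B^2 | A ∈ {3, 6}] = (8/17) / (6/17) = 4/3.

4/3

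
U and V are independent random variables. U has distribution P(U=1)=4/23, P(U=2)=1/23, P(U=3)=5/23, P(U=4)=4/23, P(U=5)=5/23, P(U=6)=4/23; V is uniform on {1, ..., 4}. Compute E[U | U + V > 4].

P(U + V > 4) = 73/92.
Summing U·P(x,y) over outcomes with U + V > 4 gives 313/92.
E[U | U + V > 4] = (313/92) / (73/92) = 313/73.

313/73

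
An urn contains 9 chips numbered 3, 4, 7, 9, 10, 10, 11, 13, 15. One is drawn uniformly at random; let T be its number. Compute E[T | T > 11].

P(T > 11) = 2/9.
Σ over the event: 13·1/9 + 15·1/9 = 28/9.
E[T | T > 11] = (28/9) / (2/9) = 14.

14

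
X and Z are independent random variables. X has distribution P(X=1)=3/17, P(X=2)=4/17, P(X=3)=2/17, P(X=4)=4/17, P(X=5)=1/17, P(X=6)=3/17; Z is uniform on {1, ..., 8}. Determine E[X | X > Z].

178/39

P(X > Z) = 39/136.
Summing X·P(x,y) over outcomes with X > Z gives 89/68.
E[X | X > Z] = (89/68) / (39/136) = 178/39.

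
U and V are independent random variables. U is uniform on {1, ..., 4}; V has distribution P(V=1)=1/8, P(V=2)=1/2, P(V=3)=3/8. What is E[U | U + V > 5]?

37/10

P(U + V > 5) = 5/16.
Summing U·P(x,y) over outcomes with U + V > 5 gives 37/32.
E[U | U + V > 5] = (37/32) / (5/16) = 37/10.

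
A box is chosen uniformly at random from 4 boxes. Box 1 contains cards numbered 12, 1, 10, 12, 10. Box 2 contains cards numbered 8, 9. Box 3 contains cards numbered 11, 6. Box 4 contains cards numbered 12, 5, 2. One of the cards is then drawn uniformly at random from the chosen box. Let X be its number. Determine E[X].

E[X | box 1] = (12+1+10+12+10)/5 = 9.
E[X | box 2] = (8+9)/2 = 17/2.
E[X | box 3] = (11+6)/2 = 17/2.
E[X | box 4] = (12+5+2)/3 = 19/3.
E[X] = (1/4)·(9) + (1/4)·(17/2) + (1/4)·(17/2) + (1/4)·(19/3) = 97/12.

97/12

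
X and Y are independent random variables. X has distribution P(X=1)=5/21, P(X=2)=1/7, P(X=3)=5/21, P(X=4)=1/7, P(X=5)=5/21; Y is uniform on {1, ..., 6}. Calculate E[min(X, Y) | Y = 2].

37/21

P(Y = 2) = 1/6.
Summing min(X,Y)·P(x,y) over outcomes with Y = 2 gives 37/126.
E[min(X, Y) | Y = 2] = (37/126) / (1/6) = 37/21.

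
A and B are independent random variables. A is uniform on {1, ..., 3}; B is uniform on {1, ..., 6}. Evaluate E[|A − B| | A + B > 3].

P(A + B > 3) = 5/6.
Summing |A−B|·P(x,y) over outcomes with A + B > 3 gives 11/6.
E[|A − B| | A + B > 3] = (11/6) / (5/6) = 11/5.

11/5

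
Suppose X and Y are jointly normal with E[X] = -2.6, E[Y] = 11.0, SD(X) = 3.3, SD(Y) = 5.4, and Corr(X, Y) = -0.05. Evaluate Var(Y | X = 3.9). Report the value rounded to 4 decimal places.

29.0871

For a bivariate normal, Var(Y | X=x) = σ_Y²(1 − ρ²).
Var(Y | X=3.9) = (5.4)²·(1 − (-0.05)²) = 29.16·0.9975 = 29.0871.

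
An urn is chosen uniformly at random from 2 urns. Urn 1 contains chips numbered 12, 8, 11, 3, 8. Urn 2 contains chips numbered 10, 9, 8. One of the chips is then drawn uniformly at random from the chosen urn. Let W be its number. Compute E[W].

87/10

E[W | urn 1] = (12+8+11+3+8)/5 = 42/5.
E[W | urn 2] = (10+9+8)/3 = 9.
E[W] = (1/2)·(42/5) + (1/2)·(9) = 87/10.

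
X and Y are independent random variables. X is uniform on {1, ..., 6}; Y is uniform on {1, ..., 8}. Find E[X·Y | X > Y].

35/3

P(X > Y) = 5/16.
Summing XY·P(x,y) over outcomes with X > Y gives 175/48.
E[X·Y | X > Y] = (175/48) / (5/16) = 35/3.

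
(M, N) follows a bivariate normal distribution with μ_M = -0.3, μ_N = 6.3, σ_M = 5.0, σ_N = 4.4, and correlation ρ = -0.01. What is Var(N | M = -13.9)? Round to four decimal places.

19.3581

Var(N | M=x) = (1 − ρ²)·σ_N².
Var(N | M=-13.9) = (4.4)²·(1 − (-0.01)²) = 19.36·0.9999 = 19.3581.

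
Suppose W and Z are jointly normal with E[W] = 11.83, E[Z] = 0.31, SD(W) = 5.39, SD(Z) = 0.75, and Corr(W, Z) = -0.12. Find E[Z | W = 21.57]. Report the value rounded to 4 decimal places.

0.1474

The regression of Z on W has slope ρ·σ_Z/σ_W and passes through (μ_W, μ_Z).
E[Z | W=21.57] = 0.31 + (-0.12)·(0.75/5.39)·(21.57 − (11.83)) = 0.31 + (-0.016698)·(9.74) = 0.1474.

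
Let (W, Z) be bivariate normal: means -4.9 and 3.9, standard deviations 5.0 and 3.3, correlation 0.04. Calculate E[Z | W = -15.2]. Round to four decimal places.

For a bivariate normal, E[Z | W=x] = μ_Z + ρ·(σ_Z/σ_W)·(x − μ_W).
E[Z | W=-15.2] = 3.9 + (0.04)·(3.3/5.0)·(-15.2 − (-4.9)) = 3.9 + (0.0264)·(-10.3) = 3.6281.

3.6281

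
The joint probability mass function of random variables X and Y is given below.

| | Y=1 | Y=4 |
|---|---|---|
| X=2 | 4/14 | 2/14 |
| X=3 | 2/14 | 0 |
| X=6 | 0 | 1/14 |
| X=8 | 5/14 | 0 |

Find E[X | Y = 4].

P(Y = 4) = 3/14.
Σ X·P over the event = 2·(2/14) + 6·(1/14) = 5/7.
E[X | Y = 4] = (5/7) / (3/14) = 10/3.

10/3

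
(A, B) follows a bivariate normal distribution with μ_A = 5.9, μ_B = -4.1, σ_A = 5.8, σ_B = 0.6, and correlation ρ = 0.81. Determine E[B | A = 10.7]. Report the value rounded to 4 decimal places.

-3.6978

The regression of B on A has slope ρ·σ_B/σ_A and passes through (μ_A, μ_B).
E[B | A=10.7] = -4.1 + (0.81)·(0.6/5.8)·(10.7 − (5.9)) = -4.1 + (0.083793)·(4.8) = -3.6978.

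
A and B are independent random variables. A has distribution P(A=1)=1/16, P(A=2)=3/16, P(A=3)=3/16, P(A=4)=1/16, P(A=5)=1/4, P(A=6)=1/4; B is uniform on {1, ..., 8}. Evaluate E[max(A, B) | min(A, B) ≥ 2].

17/3

P(min(A, B) ≥ 2) = 105/128.
Summing max(A,B)·P(x,y) over outcomes with min(A, B) ≥ 2 gives 595/128.
E[max(A, B) | min(A, B) ≥ 2] = (595/128) / (105/128) = 17/3.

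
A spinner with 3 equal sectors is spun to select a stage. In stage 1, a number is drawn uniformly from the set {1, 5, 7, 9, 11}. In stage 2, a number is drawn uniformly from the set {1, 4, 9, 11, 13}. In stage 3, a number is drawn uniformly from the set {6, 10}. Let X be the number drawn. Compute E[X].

37/5

E[X | stage 1] = (1+5+7+9+11)/5 = 33/5.
E[X | stage 2] = (1+4+9+11+13)/5 = 38/5.
E[X | stage 3] = (6+10)/2 = 8.
E[X] = (1/3)·(33/5) + (1/3)·(38/5) + (1/3)·(8) = 37/5.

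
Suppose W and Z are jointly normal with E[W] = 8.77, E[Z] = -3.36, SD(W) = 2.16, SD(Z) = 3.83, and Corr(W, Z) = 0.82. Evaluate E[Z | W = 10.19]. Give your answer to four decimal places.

-1.2953

E[Z | W=x] = μ_Z + ρ(σ_Z/σ_W)(x − μ_W) for jointly normal variables.
E[Z | W=10.19] = -3.36 + (0.82)·(3.83/2.16)·(10.19 − (8.77)) = -3.36 + (1.454)·(1.42) = -1.2953.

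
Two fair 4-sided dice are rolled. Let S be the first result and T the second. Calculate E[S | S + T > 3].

36/13

P(S + T > 3) = 13/16.
Summing S·P(x,y) over outcomes with S + T > 3 gives 9/4.
E[S | S + T > 3] = (9/4) / (13/16) = 36/13.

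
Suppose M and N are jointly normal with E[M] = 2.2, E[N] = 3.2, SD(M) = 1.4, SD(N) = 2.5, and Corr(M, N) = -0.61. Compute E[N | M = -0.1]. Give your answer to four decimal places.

5.7054

E[N | M=x] = μ_N + ρ(σ_N/σ_M)(x − μ_M) for jointly normal variables.
E[N | M=-0.1] = 3.2 + (-0.61)·(2.5/1.4)·(-0.1 − (2.2)) = 3.2 + (-1.0893)·(-2.3) = 5.7054.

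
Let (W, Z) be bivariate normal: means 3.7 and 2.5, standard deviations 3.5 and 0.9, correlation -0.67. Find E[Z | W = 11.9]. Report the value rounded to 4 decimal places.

For a bivariate normal, E[Z | W=x] = μ_Z + ρ·(σ_Z/σ_W)·(x − μ_W).
E[Z | W=11.9] = 2.5 + (-0.67)·(0.9/3.5)·(11.9 − (3.7)) = 2.5 + (-0.172286)·(8.2) = 1.0873.

1.0873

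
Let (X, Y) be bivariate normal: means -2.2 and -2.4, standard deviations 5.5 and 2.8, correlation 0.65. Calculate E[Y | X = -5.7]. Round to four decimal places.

The regression of Y on X has slope ρ·σ_Y/σ_X and passes through (μ_X, μ_Y).
E[Y | X=-5.7] = -2.4 + (0.65)·(2.8/5.5)·(-5.7 − (-2.2)) = -2.4 + (0.33091)·(-3.5) = -3.5582.

-3.5582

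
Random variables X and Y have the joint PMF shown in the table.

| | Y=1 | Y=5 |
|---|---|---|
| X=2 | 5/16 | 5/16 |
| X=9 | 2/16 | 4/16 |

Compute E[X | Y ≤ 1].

P(Y ≤ 1) = 7/16.
Σ X·P over the event = 2·(5/16) + 9·(2/16) = 7/4.
E[X | Y ≤ 1] = (7/4) / (7/16) = 4.

4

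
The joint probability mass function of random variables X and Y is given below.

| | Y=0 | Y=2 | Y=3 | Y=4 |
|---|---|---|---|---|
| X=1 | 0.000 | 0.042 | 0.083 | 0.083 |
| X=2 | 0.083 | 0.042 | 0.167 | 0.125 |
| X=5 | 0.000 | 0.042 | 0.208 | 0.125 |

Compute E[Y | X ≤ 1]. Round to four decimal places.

3.1971

P(X ≤ 1) = 0.208.
Σ Y·P over the event = 2·(0.042) + 3·(0.083) + 4·(0.083) = 0.665.
E[Y | X ≤ 1] = (0.665) / (0.208) = 3.1971.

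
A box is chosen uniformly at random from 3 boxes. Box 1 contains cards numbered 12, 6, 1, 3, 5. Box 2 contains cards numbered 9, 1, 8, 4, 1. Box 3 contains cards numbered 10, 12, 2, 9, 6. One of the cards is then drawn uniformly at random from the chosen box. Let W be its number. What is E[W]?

E[W | box 1] = (12+6+1+3+5)/5 = 27/5.
E[W | box 2] = (9+1+8+4+1)/5 = 23/5.
E[W | box 3] = (10+12+2+9+6)/5 = 39/5.
E[W] = (1/3)·(27/5) + (1/3)·(23/5) + (1/3)·(39/5) = 89/15.

89/15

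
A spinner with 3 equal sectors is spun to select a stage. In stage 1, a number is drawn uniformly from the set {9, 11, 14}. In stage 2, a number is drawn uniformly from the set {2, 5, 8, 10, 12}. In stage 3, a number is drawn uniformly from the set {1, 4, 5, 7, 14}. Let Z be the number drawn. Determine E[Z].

E[Z | stage 1] = (9+11+14)/3 = 34/3.
E[Z | stage 2] = (2+5+8+10+12)/5 = 37/5.
E[Z | stage 3] = (1+4+5+7+14)/5 = 31/5.
E[Z] = (1/3)·(34/3) + (1/3)·(37/5) + (1/3)·(31/5) = 374/45.

374/45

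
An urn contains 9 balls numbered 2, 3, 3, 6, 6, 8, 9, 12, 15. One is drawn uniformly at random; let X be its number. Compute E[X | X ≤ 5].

P(X ≤ 5) = 1/3.
Σ over the event: 2·1/9 + 3·2/9 = 8/9.
E[X | X ≤ 5] = (8/9) / (1/3) = 8/3.

8/3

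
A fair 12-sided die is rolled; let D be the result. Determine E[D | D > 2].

15/2

Given D > 2, D is equally likely to be any of {3, 4, 5, 6, 7, 8, 9, 10, 11, 12}.
E[D | D > 2] = (3 + 4 + 5 + 6 + 7 + 8 + 9 + 10 + 11 + 12) / 10 = 15/2.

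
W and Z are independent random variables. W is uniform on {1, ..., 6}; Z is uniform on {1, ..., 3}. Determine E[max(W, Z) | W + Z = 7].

P(W + Z = 7) = 1/6.
Summing max(W,Z)·P(x,y) over outcomes with W + Z = 7 gives 5/6.
E[max(W, Z) | W + Z = 7] = (5/6) / (1/6) = 5.

5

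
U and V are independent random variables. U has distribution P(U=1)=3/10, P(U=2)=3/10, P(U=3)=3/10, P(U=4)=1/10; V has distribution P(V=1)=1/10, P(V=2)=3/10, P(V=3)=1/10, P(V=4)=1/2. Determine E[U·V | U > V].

109/20

P(U > V) = 1/5.
Summing UV·P(x,y) over outcomes with U > V gives 109/100.
E[U·V | U > V] = (109/100) / (1/5) = 109/20.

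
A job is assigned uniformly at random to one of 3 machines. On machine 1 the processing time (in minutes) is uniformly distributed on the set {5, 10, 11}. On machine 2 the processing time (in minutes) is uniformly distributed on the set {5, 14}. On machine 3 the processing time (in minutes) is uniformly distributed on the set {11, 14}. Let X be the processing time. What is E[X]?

92/9

E[X | machine 1] = (5+10+11)/3 = 26/3.
E[X | machine 2] = (5+14)/2 = 19/2.
E[X | machine 3] = (11+14)/2 = 25/2.
E[X] = (1/3)·(26/3) + (1/3)·(19/2) + (1/3)·(25/2) = 92/9.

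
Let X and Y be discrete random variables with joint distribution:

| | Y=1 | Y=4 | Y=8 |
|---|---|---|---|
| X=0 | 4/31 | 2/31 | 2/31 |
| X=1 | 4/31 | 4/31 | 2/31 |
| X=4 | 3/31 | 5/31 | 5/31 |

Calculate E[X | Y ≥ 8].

P(Y ≥ 8) = 9/31.
Σ X·P over the event = 0·(2/31) + 1·(2/31) + 4·(5/31) = 22/31.
E[X | Y ≥ 8] = (22/31) / (9/31) = 22/9.

22/9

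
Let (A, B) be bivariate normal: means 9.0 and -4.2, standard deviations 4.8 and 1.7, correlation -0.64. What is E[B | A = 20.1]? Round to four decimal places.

The regression of B on A has slope ρ·σ_B/σ_A and passes through (μ_A, μ_B).
E[B | A=20.1] = -4.2 + (-0.64)·(1.7/4.8)·(20.1 − (9.0)) = -4.2 + (-0.22667)·(11.1) = -6.7160.

-6.7160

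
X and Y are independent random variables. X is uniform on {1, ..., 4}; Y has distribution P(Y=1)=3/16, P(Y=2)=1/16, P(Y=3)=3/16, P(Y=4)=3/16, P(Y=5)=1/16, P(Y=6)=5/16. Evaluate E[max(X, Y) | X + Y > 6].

171/32

P(X + Y > 6) = 1/2.
Summing max(X,Y)·P(x,y) over outcomes with X + Y > 6 gives 171/64.
E[max(X, Y) | X + Y > 6] = (171/64) / (1/2) = 171/32.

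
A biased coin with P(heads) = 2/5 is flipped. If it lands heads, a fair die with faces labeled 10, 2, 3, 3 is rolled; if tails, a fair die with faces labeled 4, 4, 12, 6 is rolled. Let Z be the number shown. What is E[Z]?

57/10

E[Z | heads] = (10+2+3+3)/4 = 9/2.
E[Z | tails] = (4+4+12+6)/4 = 13/2.
E[Z] = (2/5)·(9/2) + (3/5)·(13/2) = 57/10.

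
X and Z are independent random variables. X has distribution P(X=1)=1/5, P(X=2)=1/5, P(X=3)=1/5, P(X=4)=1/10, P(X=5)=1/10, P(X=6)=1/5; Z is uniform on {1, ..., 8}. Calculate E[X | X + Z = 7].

P(X + Z = 7) = 1/8.
Summing X·P(x,y) over outcomes with X + Z = 7 gives 33/80.
E[X | X + Z = 7] = (33/80) / (1/8) = 33/10.

33/10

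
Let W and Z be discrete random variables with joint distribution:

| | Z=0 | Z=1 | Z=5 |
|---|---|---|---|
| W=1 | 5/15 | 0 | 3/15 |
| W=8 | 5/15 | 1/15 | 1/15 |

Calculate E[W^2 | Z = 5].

P(Z = 5) = 4/15.
Σ W^2·P over the event = 1·(3/15) + 64·(1/15) = 67/15.
E[W^2 | Z = 5] = (67/15) / (4/15) = 67/4.

67/4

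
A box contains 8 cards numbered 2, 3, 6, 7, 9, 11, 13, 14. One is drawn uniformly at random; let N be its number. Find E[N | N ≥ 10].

P(N ≥ 10) = 3/8.
Σ over the event: 11·1/8 + 13·1/8 + 14·1/8 = 19/4.
E[N | N ≥ 10] = (19/4) / (3/8) = 38/3.

38/3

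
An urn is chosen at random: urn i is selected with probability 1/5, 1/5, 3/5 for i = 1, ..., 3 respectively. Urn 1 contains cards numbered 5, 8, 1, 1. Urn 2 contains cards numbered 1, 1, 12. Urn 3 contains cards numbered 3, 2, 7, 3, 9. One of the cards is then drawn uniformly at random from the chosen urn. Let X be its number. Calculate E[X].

E[X | urn 1] = (5+8+1+1)/4 = 15/4.
E[X | urn 2] = (1+1+12)/3 = 14/3.
E[X | urn 3] = (3+2+7+3+9)/5 = 24/5.
E[X] = (1/5)·(15/4) + (1/5)·(14/3) + (3/5)·(24/5) = 1369/300.

1369/300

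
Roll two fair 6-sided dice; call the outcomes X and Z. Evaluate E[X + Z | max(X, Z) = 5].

70/9

Outcomes with max(X, Z) = 5: (1,5), (2,5), (3,5), (4,5), (5,1), (5,2), (5,3), (5,4), (5,5), each with probability 1/36.
E[X + Z | max(X, Z) = 5] = (6 + 7 + 8 + 9 + 6 + 7 + 8 + 9 + 10) / 9 = 70/9.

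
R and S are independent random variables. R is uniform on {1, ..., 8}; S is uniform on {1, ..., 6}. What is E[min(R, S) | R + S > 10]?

49/10

P(R + S > 10) = 5/24.
Summing min(R,S)·P(x,y) over outcomes with R + S > 10 gives 49/48.
E[min(R, S) | R + S > 10] = (49/48) / (5/24) = 49/10.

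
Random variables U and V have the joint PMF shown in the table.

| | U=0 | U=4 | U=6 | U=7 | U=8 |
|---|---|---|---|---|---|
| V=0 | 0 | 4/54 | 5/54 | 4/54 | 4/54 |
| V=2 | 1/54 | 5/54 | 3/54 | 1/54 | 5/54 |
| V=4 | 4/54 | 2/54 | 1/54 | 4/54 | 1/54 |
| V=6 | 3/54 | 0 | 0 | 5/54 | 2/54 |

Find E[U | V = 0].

P(V = 0) = 17/54.
Σ U·P over the event = 4·(4/54) + 6·(5/54) + 7·(4/54) + 8·(4/54) = 53/27.
E[U | V = 0] = (53/27) / (17/54) = 106/17.

106/17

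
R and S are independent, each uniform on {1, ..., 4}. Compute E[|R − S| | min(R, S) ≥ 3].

P(min(R, S) ≥ 3) = 1/4.
Summing |R−S|·P(x,y) over outcomes with min(R, S) ≥ 3 gives 1/8.
E[|R − S| | min(R, S) ≥ 3] = (1/8) / (1/4) = 1/2.

1/2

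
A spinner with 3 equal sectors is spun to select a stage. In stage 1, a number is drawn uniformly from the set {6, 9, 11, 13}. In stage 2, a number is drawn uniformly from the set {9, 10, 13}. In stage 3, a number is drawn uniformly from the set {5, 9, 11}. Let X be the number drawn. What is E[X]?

115/12

E[X | stage 1] = (6+9+11+13)/4 = 39/4.
E[X | stage 2] = (9+10+13)/3 = 32/3.
E[X | stage 3] = (5+9+11)/3 = 25/3.
By the law of total expectation,
E[X] = (1/3)·(39/4) + (1/3)·(32/3) + (1/3)·(25/3) = 115/12.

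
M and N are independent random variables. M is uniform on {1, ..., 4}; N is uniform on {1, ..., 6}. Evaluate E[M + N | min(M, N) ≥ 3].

8

Outcomes with min(M, N) ≥ 3: (3,3), (3,4), (3,5), (3,6), (4,3), (4,4), (4,5), (4,6), each with probability 1/24.
E[M + N | min(M, N) ≥ 3] = (6 + 7 + 8 + 9 + 7 + 8 + 9 + 10) / 8 = 8.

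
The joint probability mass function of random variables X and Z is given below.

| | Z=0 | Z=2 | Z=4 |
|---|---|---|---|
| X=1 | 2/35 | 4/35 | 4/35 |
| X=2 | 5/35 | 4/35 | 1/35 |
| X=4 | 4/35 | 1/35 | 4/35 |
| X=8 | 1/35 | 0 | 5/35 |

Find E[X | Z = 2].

P(Z = 2) = 9/35.
Summing X·P(X=x,Z=y) over the conditioning event gives 16/35.
E[X | Z = 2] = (16/35) / (9/35) = 16/9.

16/9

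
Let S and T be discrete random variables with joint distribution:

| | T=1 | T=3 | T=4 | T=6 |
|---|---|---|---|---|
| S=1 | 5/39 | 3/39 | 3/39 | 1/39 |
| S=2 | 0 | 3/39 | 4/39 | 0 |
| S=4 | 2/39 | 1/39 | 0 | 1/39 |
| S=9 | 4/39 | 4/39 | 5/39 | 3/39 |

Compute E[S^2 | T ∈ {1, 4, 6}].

1045/28

P(T ∈ {1, 4, 6}) = 28/39.
Summing S^2·P(S=x,T=y) over the conditioning event gives 1045/39.
E[S^2 | T ∈ {1, 4, 6}] = (1045/39) / (28/39) = 1045/28.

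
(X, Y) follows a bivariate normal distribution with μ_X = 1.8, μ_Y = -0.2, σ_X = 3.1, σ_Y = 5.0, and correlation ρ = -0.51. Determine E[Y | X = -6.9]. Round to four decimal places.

6.9565

E[Y | X=x] = μ_Y + ρ(σ_Y/σ_X)(x − μ_X) for jointly normal variables.
E[Y | X=-6.9] = -0.2 + (-0.51)·(5.0/3.1)·(-6.9 − (1.8)) = -0.2 + (-0.822581)·(-8.7) = 6.9565.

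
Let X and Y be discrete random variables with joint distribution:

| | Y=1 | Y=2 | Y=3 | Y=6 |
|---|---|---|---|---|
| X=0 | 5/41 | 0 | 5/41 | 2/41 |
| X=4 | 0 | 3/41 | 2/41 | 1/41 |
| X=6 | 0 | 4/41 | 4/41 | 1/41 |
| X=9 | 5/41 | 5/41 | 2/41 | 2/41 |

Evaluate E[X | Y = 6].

P(Y = 6) = 6/41.
Σ X·P over the event = 0·(2/41) + 4·(1/41) + 6·(1/41) + 9·(2/41) = 28/41.
E[X | Y = 6] = (28/41) / (6/41) = 14/3.

14/3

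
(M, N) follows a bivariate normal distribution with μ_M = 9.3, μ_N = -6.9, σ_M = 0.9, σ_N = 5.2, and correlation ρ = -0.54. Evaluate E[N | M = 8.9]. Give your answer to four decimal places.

-5.6520

For a bivariate normal, E[N | M=x] = μ_N + ρ·(σ_N/σ_M)·(x − μ_M).
E[N | M=8.9] = -6.9 + (-0.54)·(5.2/0.9)·(8.9 − (9.3)) = -6.9 + (-3.12)·(-0.4) = -5.6520.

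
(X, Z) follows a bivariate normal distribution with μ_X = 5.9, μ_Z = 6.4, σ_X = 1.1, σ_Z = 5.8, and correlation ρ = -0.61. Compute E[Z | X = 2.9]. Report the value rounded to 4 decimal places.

For a bivariate normal, E[Z | X=x] = μ_Z + ρ·(σ_Z/σ_X)·(x − μ_X).
E[Z | X=2.9] = 6.4 + (-0.61)·(5.8/1.1)·(2.9 − (5.9)) = 6.4 + (-3.21636)·(-3) = 16.0491.

16.0491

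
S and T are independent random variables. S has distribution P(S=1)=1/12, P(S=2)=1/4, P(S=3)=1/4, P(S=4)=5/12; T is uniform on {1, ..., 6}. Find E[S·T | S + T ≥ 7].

63/4

P(S + T ≥ 7) = 1/2.
Summing ST·P(x,y) over outcomes with S + T ≥ 7 gives 63/8.
E[S·T | S + T ≥ 7] = (63/8) / (1/2) = 63/4.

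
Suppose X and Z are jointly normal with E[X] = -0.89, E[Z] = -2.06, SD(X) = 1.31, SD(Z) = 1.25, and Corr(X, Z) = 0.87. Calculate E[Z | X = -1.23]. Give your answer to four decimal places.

-2.3423

E[Z | X=x] = μ_Z + ρ(σ_Z/σ_X)(x − μ_X) for jointly normal variables.
E[Z | X=-1.23] = -2.06 + (0.87)·(1.25/1.31)·(-1.23 − (-0.89)) = -2.06 + (0.83015)·(-0.34) = -2.3423.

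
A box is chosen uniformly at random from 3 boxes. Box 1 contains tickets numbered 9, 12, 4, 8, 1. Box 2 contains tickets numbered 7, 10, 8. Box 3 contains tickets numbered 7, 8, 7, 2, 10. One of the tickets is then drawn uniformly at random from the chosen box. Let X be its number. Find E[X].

329/45

E[X | box 1] = (9+12+4+8+1)/5 = 34/5.
E[X | box 2] = (7+10+8)/3 = 25/3.
E[X | box 3] = (7+8+7+2+10)/5 = 34/5.
By the law of total expectation,
E[X] = (1/3)·(34/5) + (1/3)·(25/3) + (1/3)·(34/5) = 329/45.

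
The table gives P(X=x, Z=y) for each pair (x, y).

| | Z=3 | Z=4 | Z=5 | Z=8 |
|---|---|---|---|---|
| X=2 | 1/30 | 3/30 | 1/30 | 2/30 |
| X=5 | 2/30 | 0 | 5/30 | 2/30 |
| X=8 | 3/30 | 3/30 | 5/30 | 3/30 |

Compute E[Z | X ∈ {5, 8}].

P(X ∈ {5, 8}) = 23/30.
Summing Z·P(X=x,Z=y) over the conditioning event gives 39/10.
E[Z | X ∈ {5, 8}] = (39/10) / (23/30) = 117/23.

117/23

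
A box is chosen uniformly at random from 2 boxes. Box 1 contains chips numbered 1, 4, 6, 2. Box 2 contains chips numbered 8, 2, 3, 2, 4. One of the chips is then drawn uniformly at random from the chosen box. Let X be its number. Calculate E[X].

E[X | box 1] = (1+4+6+2)/4 = 13/4.
E[X | box 2] = (8+2+3+2+4)/5 = 19/5.
E[X] = (1/2)·(13/4) + (1/2)·(19/5) = 141/40.

141/40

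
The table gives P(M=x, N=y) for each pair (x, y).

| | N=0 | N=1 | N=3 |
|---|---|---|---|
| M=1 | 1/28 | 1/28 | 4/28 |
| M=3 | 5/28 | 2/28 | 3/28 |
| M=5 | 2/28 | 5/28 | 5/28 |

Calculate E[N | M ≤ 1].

P(M ≤ 1) = 3/14.
Σ N·P over the event = 0·(1/28) + 1·(1/28) + 3·(4/28) = 13/28.
E[N | M ≤ 1] = (13/28) / (3/14) = 13/6.

13/6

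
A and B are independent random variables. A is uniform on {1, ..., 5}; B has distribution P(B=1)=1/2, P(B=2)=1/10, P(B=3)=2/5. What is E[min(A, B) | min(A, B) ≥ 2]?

P(min(A, B) ≥ 2) = 2/5.
Summing min(A,B)·P(x,y) over outcomes with min(A, B) ≥ 2 gives 26/25.
E[min(A, B) | min(A, B) ≥ 2] = (26/25) / (2/5) = 13/5.

13/5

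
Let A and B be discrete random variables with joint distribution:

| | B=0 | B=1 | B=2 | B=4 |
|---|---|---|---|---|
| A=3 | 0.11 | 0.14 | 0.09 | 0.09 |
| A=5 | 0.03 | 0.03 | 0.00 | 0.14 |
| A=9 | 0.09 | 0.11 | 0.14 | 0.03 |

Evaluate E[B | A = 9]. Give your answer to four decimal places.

1.3784

P(A = 9) = 0.37.
Σ B·P over the event = 0·(0.09) + 1·(0.11) + 2·(0.14) + 4·(0.03) = 0.51.
E[B | A = 9] = (0.51) / (0.37) = 1.3784.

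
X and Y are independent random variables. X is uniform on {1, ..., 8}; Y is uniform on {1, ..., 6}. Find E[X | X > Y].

P(X > Y) = 9/16.
Summing X·P(x,y) over outcomes with X > Y gives 10/3.
E[X | X > Y] = (10/3) / (9/16) = 160/27.

160/27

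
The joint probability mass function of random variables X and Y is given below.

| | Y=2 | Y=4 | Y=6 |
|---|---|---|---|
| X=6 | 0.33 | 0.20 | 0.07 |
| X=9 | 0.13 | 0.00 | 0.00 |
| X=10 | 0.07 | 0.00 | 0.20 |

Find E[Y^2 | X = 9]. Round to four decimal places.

4.0000

P(X = 9) = 0.13.
Σ Y^2·P over the event = 4·(0.13) = 0.52.
E[Y^2 | X = 9] = (0.52) / (0.13) = 4.0000.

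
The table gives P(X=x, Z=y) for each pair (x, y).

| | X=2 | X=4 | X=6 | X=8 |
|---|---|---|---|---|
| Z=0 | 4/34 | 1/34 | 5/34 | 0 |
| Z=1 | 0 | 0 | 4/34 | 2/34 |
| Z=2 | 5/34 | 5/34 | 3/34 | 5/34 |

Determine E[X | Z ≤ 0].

P(Z ≤ 0) = 5/17.
Summing X·P(X=x,Z=y) over the conditioning event gives 21/17.
E[X | Z ≤ 0] = (21/17) / (5/17) = 21/5.

21/5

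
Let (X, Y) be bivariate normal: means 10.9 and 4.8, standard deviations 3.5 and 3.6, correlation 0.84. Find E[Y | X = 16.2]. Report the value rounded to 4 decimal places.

9.3792

E[Y | X=x] = μ_Y + ρ(σ_Y/σ_X)(x − μ_X) for jointly normal variables.
E[Y | X=16.2] = 4.8 + (0.84)·(3.6/3.5)·(16.2 − (10.9)) = 4.8 + (0.864)·(5.3) = 9.3792.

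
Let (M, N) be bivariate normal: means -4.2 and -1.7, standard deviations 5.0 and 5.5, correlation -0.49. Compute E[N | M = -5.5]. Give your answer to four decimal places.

-0.9993

For a bivariate normal, E[N | M=x] = μ_N + ρ·(σ_N/σ_M)·(x − μ_M).
E[N | M=-5.5] = -1.7 + (-0.49)·(5.5/5.0)·(-5.5 − (-4.2)) = -1.7 + (-0.539)·(-1.3) = -0.9993.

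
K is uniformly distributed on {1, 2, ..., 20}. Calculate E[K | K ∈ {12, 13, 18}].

P(K ∈ {12, 13, 18}) = 3/20.
Σ over the event: 12·1/20 + 13·1/20 + 18·1/20 = 43/20.
E[K | K ∈ {12, 13, 18}] = (43/20) / (3/20) = 43/3.

43/3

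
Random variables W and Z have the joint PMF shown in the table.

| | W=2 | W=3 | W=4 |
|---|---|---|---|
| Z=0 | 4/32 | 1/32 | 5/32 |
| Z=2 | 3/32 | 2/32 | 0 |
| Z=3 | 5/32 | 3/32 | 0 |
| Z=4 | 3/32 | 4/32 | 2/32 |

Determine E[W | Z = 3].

P(Z = 3) = 1/4.
Summing W·P(W=x,Z=y) over the conditioning event gives 19/32.
E[W | Z = 3] = (19/32) / (1/4) = 19/8.

19/8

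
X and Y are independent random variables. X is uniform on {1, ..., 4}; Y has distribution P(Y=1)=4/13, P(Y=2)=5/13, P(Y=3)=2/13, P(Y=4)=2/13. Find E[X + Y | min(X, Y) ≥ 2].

17/3

P(min(X, Y) ≥ 2) = 27/52.
Summing (X+Y)·P(x,y) over outcomes with min(X, Y) ≥ 2 gives 153/52.
E[X + Y | min(X, Y) ≥ 2] = (153/52) / (27/52) = 17/3.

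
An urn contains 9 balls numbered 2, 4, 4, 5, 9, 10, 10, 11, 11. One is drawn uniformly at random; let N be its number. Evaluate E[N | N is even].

6

P(N is even) = 5/9.
Σ over the event: 2·1/9 + 4·2/9 + 10·2/9 = 10/3.
E[N | N is even] = (10/3) / (5/9) = 6.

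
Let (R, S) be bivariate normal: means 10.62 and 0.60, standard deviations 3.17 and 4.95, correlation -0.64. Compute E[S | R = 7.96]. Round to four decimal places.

E[S | R=x] = μ_S + ρ(σ_S/σ_R)(x − μ_R) for jointly normal variables.
E[S | R=7.96] = 0.60 + (-0.64)·(4.95/3.17)·(7.96 − (10.62)) = 0.60 + (-0.99937)·(-2.66) = 3.2583.

3.2583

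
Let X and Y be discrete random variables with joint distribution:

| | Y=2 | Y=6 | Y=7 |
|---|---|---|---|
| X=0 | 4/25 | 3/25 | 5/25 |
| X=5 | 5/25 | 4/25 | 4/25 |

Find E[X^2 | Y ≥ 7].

P(Y ≥ 7) = 9/25.
Σ X^2·P over the event = 0·(5/25) + 25·(4/25) = 4.
E[X^2 | Y ≥ 7] = (4) / (9/25) = 100/9.

100/9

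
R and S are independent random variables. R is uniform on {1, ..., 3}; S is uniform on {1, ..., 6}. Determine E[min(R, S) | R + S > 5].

20/9

P(R + S > 5) = 1/2.
Summing min(R,S)·P(x,y) over outcomes with R + S > 5 gives 10/9.
E[min(R, S) | R + S > 5] = (10/9) / (1/2) = 20/9.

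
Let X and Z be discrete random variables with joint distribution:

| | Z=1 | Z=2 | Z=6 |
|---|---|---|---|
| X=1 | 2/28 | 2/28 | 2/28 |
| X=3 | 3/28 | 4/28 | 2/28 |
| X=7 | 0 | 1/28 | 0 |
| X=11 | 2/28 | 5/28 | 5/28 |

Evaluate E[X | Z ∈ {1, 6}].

6

P(Z ∈ {1, 6}) = 4/7.
Σ X·P over the event = 1·(2/28) + 1·(2/28) + 3·(3/28) + 3·(2/28) + 11·(2/28) + 11·(5/28) = 24/7.
E[X | Z ∈ {1, 6}] = (24/7) / (4/7) = 6.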